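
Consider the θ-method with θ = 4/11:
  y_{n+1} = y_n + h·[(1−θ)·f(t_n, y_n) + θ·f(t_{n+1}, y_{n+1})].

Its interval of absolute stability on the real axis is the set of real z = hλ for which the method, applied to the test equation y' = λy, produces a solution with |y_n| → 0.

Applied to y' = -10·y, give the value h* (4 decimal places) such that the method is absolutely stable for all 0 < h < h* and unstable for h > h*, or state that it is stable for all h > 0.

(-7.3333,0); λ=-10 ⇒ h* = (22/3)/10 = 0.7333.

On y'=λy, z=hλ:
  y_{n+1} = y_n + z·[7/11·y_n + 4/11·y_{n+1}] ⇒ (1 − 4/11z)y_{n+1} = (1 + 7/11z)y_n
  R(z) = (1 + 7/11z)/(1 − 4/11z).

Find x<0 with |R(x)|<1.
x=-1.64: |R|=0.0273
R=−1: 1+7/11x = −1+4/11x ⇒ -3/11x=2 ⇒ x=2/(-3/11)=-7.3333
Confirm numerically:
  x=-6.296: |R|=0.91400 <1
  x=-5.999: |R|=0.88562 <1
  x=-5.746: |R|=0.85988 <1
  x=-7.780: |R|=1.03181 >1
  x=-7.680: |R|=1.02493 >1
So |R|<1 on (-7.3333, 0).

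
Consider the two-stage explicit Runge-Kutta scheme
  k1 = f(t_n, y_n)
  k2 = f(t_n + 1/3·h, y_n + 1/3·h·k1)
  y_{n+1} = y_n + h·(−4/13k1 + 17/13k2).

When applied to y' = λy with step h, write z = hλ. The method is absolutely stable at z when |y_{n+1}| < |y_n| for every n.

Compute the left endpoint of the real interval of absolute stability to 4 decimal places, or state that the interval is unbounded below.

With y'=λy (z=hλ):
  k1=λy_n ⇒ h·k1=z·y_n;  k2=λ(1+1/3z)y_n ⇒ h·k2=z(1+1/3z)y_n
  y_{n+1}/y_n = 1 − 4/13z + 17/13z(1+1/3z) = 1 + z + 17/39z²
  so R(z) = 1 + z + 17/39z².

Find x<0 with |R(x)|<1.
x=-0.77: |R|=0.4884
R=1: x+17/39x²=0 ⇒ x=−39/17=-2.2941; min R=1−1/(4·17/39)=0.4265>−1
Confirm numerically:
  x=-1.925: |R|=0.69027 <1
  x=-1.445: |R|=0.46516 <1
  x=-1.218: |R|=0.42866 <1
  x=-2.513: |R|=1.23977 >1
  x=-2.446: |R|=1.16194 >1
  x=-2.387: |R|=1.09664 >1
Interval (-2.2941, 0).

z* = -2.2941.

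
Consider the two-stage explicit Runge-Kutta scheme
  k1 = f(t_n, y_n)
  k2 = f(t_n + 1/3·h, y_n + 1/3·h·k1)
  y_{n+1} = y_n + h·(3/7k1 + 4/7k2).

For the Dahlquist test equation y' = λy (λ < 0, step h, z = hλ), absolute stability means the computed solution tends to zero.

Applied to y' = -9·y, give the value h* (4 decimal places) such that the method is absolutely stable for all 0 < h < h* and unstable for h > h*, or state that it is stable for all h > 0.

On y'=λy, z=hλ:
  k1=λy_n ⇒ h·k1=z·y_n;  k2=λ(1+1/3z)y_n ⇒ h·k2=z(1+1/3z)y_n
  y_{n+1}/y_n = 1 + 3/7z + 4/7z(1+1/3z) = 1 + z + 4/21z²
  so R(z) = 1 + z + 4/21z².

Find x<0 with |R(x)|<1.
x=-0.99: |R|=0.1967
R=1: x+4/21x²=0 ⇒ x=−21/4=-5.2500; min R=1−1/(4·4/21)=-0.3125>−1
Confirm numerically:
  x=-4.757: |R|=0.55330 <1
  x=-4.154: |R|=0.13280 <1
  x=-2.235: |R|=0.28353 <1
  x=-5.838: |R|=1.65386 >1
  x=-5.616: |R|=1.39152 >1
Stable set (-5.2500, 0).

(-5.2500,0); λ=-9 ⇒ h* = (21/4)/9 = 0.5833.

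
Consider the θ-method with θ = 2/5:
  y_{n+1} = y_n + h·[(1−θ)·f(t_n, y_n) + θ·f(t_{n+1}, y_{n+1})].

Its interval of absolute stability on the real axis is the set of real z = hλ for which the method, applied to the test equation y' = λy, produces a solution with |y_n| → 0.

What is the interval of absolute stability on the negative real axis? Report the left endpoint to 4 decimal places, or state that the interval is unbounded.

On y'=λy, z=hλ:
  y_{n+1} = y_n + z·[3/5·y_n + 2/5·y_{n+1}] ⇒ (1 − 2/5z)y_{n+1} = (1 + 3/5z)y_n
  so R(z) = (1 + 3/5z)/(1 − 2/5z).

Find x<0 with |R(x)|<1.
x=-0.86: |R|=0.3601
R=−1: 1+3/5x = −1+2/5x ⇒ -1/5x=2 ⇒ x=2/(-1/5)=-10.0000
Confirm numerically:
  x=-9.969: |R|=0.99876 <1
  x=-6.007: |R|=0.76531 <1
  x=-5.081: |R|=0.67557 <1
  x=-4.917: |R|=0.65734 <1
  x=-10.162: |R|=1.00640 >1
  x=-10.098: |R|=1.00389 >1
Stable set (-10.0000, 0).

z∈(-10.0000,0).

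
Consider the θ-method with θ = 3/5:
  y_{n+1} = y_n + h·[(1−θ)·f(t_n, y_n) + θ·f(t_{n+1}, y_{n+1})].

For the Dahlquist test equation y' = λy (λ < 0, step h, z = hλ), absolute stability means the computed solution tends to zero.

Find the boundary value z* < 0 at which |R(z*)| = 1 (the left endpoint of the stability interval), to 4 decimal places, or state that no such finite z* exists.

interval (−∞, 0).

Test eqn y'=λy, z=hλ:
  y_{n+1} = y_n + z·[2/5·y_n + 3/5·y_{n+1}] ⇒ (1 − 3/5z)y_{n+1} = (1 + 2/5z)y_n
  R(z) = (1 + 2/5z)/(1 − 3/5z).

Boundary: |R(x)|=1, x<0.
x=-0.97: |R|=0.3869
x=-2: |R|=0.0909
x=-10: |R|=0.4286
x=-100: |R|=0.6393
θ=3/5≥1/2 ⇒ |1+2/5x|<|1−3/5x| ∀x<0 ⇒ unbounded interval.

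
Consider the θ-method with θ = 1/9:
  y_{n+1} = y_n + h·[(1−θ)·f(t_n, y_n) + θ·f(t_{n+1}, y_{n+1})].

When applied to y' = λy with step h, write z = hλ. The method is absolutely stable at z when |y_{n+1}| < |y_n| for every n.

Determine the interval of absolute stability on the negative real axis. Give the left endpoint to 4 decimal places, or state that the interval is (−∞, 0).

Test eqn y'=λy, z=hλ:
  y_{n+1} = y_n + z·[8/9·y_n + 1/9·y_{n+1}] ⇒ (1 − 1/9z)y_{n+1} = (1 + 8/9z)y_n
  Hence R(z) = (1 + 8/9z)/(1 − 1/9z).

Find x<0 with |R(x)|<1.
x=-1.59: |R|=0.3513
R=−1: 1+8/9x = −1+1/9x ⇒ -7/9x=2 ⇒ x=2/(-7/9)=-2.5714
Confirm numerically:
  x=-2.469: |R|=0.93748 <1
  x=-2.372: |R|=0.87724 <1
  x=-2.053: |R|=0.67167 <1
  x=-3.107: |R|=1.30966 >1
  x=-2.709: |R|=1.08224 >1
Interval (-2.5714, 0).

z∈(-2.5714,0).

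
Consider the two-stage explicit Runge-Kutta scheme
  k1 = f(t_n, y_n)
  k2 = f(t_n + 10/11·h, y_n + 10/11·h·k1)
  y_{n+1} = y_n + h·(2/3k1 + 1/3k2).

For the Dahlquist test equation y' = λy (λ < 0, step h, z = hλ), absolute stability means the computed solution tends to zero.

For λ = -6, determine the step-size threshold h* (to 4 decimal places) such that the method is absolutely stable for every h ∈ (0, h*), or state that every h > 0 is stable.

(-3.3000,0); λ=-6 ⇒ h* = (33/10)/6 = 0.5500.

With y'=λy (z=hλ):
  k1=λy_n ⇒ h·k1=z·y_n;  k2=λ(1+10/11z)y_n ⇒ h·k2=z(1+10/11z)y_n
  y_{n+1}/y_n = 1 + 2/3z + 1/3z(1+10/11z) = 1 + z + 10/33z²
  R(z) = 1 + z + 10/33z².

Need |R(x)|<1, x<0.
x=-1.61: |R|=0.1755
R=1: x+10/33x²=0 ⇒ x=−33/10=-3.3000; min R=1−1/(4·10/33)=0.1750>−1
Confirm numerically:
  x=-3.034: |R|=0.75544 <1
  x=-2.800: |R|=0.57576 <1
  x=-1.991: |R|=0.21024 <1
  x=-1.526: |R|=0.17966 <1
  x=-3.763: |R|=1.52796 >1
  x=-3.744: |R|=1.50374 >1
  x=-3.514: |R|=1.22788 >1
So |R|<1 on (-3.3000, 0).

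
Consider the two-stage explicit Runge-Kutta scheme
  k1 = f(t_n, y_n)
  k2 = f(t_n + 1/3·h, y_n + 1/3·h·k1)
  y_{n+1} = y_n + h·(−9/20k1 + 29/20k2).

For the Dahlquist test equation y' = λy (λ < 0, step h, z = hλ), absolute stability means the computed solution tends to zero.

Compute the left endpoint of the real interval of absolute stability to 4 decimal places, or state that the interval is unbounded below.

z* = -2.0690.

Test eqn y'=λy, z=hλ:
  k1=λy_n ⇒ h·k1=z·y_n;  k2=λ(1+1/3z)y_n ⇒ h·k2=z(1+1/3z)y_n
  y_{n+1}/y_n = 1 − 9/20z + 29/20z(1+1/3z) = 1 + z + 29/60z²
  so R(z) = 1 + z + 29/60z².

Boundary: |R(x)|=1, x<0.
x=-1.47: |R|=0.5744
R=1: x+29/60x²=0 ⇒ x=−60/29=-2.0690; min R=1−1/(4·29/60)=0.4828>−1
Confirm numerically:
  x=-1.385: |R|=0.54214 <1
  x=-1.267: |R|=0.50889 <1
  x=-0.903: |R|=0.49111 <1
  x=-2.599: |R|=1.66582 >1
  x=-2.106: |R|=1.03770 >1
Interval (-2.0690, 0).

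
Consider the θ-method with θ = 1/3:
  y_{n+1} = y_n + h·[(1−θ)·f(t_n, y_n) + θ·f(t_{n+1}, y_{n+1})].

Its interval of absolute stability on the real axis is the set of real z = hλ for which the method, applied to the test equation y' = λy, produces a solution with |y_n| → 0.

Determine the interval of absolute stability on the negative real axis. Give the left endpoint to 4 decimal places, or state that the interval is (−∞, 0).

z∈(-6.0000,0).

With y'=λy (z=hλ):
  y_{n+1} = y_n + z·[2/3·y_n + 1/3·y_{n+1}] ⇒ (1 − 1/3z)y_{n+1} = (1 + 2/3z)y_n
  R(z) = (1 + 2/3z)/(1 − 1/3z).

Need |R(x)|<1, x<0.
x=-0.69: |R|=0.4390
R=−1: 1+2/3x = −1+1/3x ⇒ -1/3x=2 ⇒ x=2/(-1/3)=-6.0000
Confirm numerically:
  x=-5.677: |R|=0.96278 <1
  x=-4.493: |R|=0.79888 <1
  x=-3.273: |R|=0.56528 <1
  x=-6.553: |R|=1.05789 >1
  x=-6.105: |R|=1.01153 >1
Interval (-6.0000, 0).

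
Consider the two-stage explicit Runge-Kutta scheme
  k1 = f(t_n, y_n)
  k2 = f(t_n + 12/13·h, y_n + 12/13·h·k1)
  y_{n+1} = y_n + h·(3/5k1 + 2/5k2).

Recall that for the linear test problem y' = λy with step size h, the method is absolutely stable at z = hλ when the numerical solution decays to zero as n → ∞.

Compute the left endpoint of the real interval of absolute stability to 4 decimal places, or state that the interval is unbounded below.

Set f=λy, z=hλ:
  k1=λy_n ⇒ h·k1=z·y_n;  k2=λ(1+12/13z)y_n ⇒ h·k2=z(1+12/13z)y_n
  y_{n+1}/y_n = 1 + 3/5z + 2/5z(1+12/13z) = 1 + z + 24/65z²
  ⇒ R(z) = 1 + z + 24/65z².

Boundary: |R(x)|=1, x<0.
x=-0.44: |R|=0.6315
R=1: x+24/65x²=0 ⇒ x=−65/24=-2.7083; min R=1−1/(4·24/65)=0.3229>−1
Confirm numerically:
  x=-2.518: |R|=0.82304 <1
  x=-2.064: |R|=0.50896 <1
  x=-1.674: |R|=0.36069 <1
  x=-1.362: |R|=0.32294 <1
  x=-3.296: |R|=1.71518 >1
  x=-2.994: |R|=1.31580 >1
So |R|<1 on (-2.7083, 0).

z* = -2.7083.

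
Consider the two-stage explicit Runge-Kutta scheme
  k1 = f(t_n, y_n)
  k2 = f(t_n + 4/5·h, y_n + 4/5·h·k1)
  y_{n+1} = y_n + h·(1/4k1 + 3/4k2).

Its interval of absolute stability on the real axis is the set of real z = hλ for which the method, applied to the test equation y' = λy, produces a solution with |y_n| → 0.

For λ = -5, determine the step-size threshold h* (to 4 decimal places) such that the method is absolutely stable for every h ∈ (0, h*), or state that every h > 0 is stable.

(-1.6667,0); λ=-5 ⇒ h* = (5/3)/5 = 0.3333.

With y'=λy (z=hλ):
  k1=λy_n ⇒ h·k1=z·y_n;  k2=λ(1+4/5z)y_n ⇒ h·k2=z(1+4/5z)y_n
  y_{n+1}/y_n = 1 + 1/4z + 3/4z(1+4/5z) = 1 + z + 3/5z²
  so R(z) = 1 + z + 3/5z².

Boundary: |R(x)|=1, x<0.
x=-1.06: |R|=0.6142
R=1: x+3/5x²=0 ⇒ x=−5/3=-1.6667; min R=1−1/(4·3/5)=0.5833>−1
Confirm numerically:
  x=-1.351: |R|=0.74412 <1
  x=-0.868: |R|=0.58405 <1
  x=-0.810: |R|=0.58366 <1
  x=-0.724: |R|=0.59051 <1
  x=-2.040: |R|=1.45696 >1
  x=-1.841: |R|=1.19257 >1
  x=-1.836: |R|=1.18654 >1
So |R|<1 on (-1.6667, 0).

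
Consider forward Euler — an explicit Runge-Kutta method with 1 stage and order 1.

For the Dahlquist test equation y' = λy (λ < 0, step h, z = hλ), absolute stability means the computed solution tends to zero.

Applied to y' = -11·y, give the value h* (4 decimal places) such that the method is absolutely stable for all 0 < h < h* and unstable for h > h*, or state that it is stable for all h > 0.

(-2.0000,0); λ=-11 ⇒ h* = 0.1818.

Test eqn y'=λy, z=hλ:
  order 1, 1-stage ⇒ R(z)=1+z
  (e.g. R(-0.49)=0.51000, |R|=0.51000)

Need |R(x)|<1, x<0.
x=-0.49: |R|=0.5100
|R(-2.24)|=1.2400 |R(-1.16)|=0.1600 |R(-0.74)|=0.2600
Bisect:
  x_lo=-2.3075 |R|=1.3075  x_hi=-0.3956 |R|=0.6044
  mid=-1.35154 |R|=0.35154 →hi
  mid=-1.82953 |R|=0.82953 →hi
  mid=-2.06853 |R|=1.06853 →lo
  mid=-1.94903 |R|=0.94903 →hi
  mid=-2.00878 |R|=1.00878 →lo
  mid=-1.97891 |R|=0.97891 →hi
  mid=-1.99384 |R|=0.99384 →hi
  mid=-2.00131 |R|=1.00131 →lo
  mid=-1.99758 |R|=0.99758 →hi
  ...
  [-2.00003,-1.99991] ⇒ x*=-2.0000
So |R|<1 on (-2.0000, 0).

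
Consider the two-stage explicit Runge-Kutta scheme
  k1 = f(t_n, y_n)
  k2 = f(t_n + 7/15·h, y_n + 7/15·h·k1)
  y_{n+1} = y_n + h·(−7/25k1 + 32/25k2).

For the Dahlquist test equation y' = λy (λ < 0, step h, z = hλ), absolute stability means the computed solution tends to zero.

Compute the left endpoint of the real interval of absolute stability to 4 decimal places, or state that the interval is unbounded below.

left endpoint -1.6741.

With y'=λy (z=hλ):
  k1=λy_n ⇒ h·k1=z·y_n;  k2=λ(1+7/15z)y_n ⇒ h·k2=z(1+7/15z)y_n
  y_{n+1}/y_n = 1 − 7/25z + 32/25z(1+7/15z) = 1 + z + 224/375z²
  R(z) = 1 + z + 224/375z².

Find x<0 with |R(x)|<1.
x=-1.2: |R|=0.6602
R=1: x+224/375x²=0 ⇒ x=−375/224=-1.6741; min R=1−1/(4·224/375)=0.5815>−1
Confirm numerically:
  x=-1.649: |R|=0.97527 <1
  x=-1.610: |R|=0.93835 <1
  x=-0.839: |R|=0.58148 <1
  x=-2.053: |R|=1.46465 >1
  x=-1.958: |R|=1.33204 >1
  x=-1.813: |R|=1.15042 >1
Interval (-1.6741, 0).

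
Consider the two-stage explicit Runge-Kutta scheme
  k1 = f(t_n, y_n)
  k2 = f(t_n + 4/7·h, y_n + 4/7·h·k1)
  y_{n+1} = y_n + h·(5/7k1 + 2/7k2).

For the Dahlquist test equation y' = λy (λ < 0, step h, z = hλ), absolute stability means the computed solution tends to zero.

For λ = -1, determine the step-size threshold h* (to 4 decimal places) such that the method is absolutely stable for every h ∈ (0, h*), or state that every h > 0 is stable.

(-6.1250,0); λ=-1 ⇒ h* = (49/8)/1 = 6.1250.

Set f=λy, z=hλ:
  k1=λy_n ⇒ h·k1=z·y_n;  k2=λ(1+4/7z)y_n ⇒ h·k2=z(1+4/7z)y_n
  y_{n+1}/y_n = 1 + 5/7z + 2/7z(1+4/7z) = 1 + z + 8/49z²
  Hence R(z) = 1 + z + 8/49z².

Find x<0 with |R(x)|<1.
x=-1.75: |R|=0.2500
R=1: x+8/49x²=0 ⇒ x=−49/8=-6.1250; min R=1−1/(4·8/49)=-0.5312>−1
Confirm numerically:
  x=-5.505: |R|=0.44276 <1
  x=-5.206: |R|=0.21889 <1
  x=-3.039: |R|=0.53116 <1
  x=-6.599: |R|=1.51068 >1
  x=-6.257: |R|=1.13484 >1
Interval (-6.1250, 0).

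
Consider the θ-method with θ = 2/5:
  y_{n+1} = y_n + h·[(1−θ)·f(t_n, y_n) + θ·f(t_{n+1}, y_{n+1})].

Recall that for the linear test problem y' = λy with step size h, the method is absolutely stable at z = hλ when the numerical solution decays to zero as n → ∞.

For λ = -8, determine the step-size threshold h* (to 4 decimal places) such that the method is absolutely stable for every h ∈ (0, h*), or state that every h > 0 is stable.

(-10.0000,0); λ=-8 ⇒ h* = (10)/8 = 1.2500.

Set f=λy, z=hλ:
  y_{n+1} = y_n + z·[3/5·y_n + 2/5·y_{n+1}] ⇒ (1 − 2/5z)y_{n+1} = (1 + 3/5z)y_n
  Hence R(z) = (1 + 3/5z)/(1 − 2/5z).

Boundary: |R(x)|=1, x<0.
x=-1.18: |R|=0.1984
R=−1: 1+3/5x = −1+2/5x ⇒ -1/5x=2 ⇒ x=2/(-1/5)=-10.0000
Confirm numerically:
  x=-9.955: |R|=0.99819 <1
  x=-8.327: |R|=0.92274 <1
  x=-7.581: |R|=0.88002 <1
  x=-6.269: |R|=0.78726 <1
  x=-10.075: |R|=1.00298 >1
  x=-10.063: |R|=1.00251 >1
Interval (-10.0000, 0).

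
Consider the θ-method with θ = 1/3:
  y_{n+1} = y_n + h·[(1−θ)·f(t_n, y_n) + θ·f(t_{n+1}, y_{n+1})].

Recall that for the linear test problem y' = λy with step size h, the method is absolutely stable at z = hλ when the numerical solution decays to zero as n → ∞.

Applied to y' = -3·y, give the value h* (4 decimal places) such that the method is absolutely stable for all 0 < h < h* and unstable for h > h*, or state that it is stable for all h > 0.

(-6.0000,0); λ=-3 ⇒ h* = (6)/3 = 2.0000.

Test eqn y'=λy, z=hλ:
  y_{n+1} = y_n + z·[2/3·y_n + 1/3·y_{n+1}] ⇒ (1 − 1/3z)y_{n+1} = (1 + 2/3z)y_n
  R(z) = (1 + 2/3z)/(1 − 1/3z).

Find x<0 with |R(x)|<1.
x=-1.53: |R|=0.0132
R=−1: 1+2/3x = −1+1/3x ⇒ -1/3x=2 ⇒ x=2/(-1/3)=-6.0000
Confirm numerically:
  x=-5.508: |R|=0.94217 <1
  x=-4.535: |R|=0.80557 <1
  x=-4.480: |R|=0.79679 <1
  x=-3.661: |R|=0.64885 <1
  x=-6.436: |R|=1.04621 >1
  x=-6.298: |R|=1.03205 >1
  x=-6.207: |R|=1.02248 >1
Stable set (-6.0000, 0).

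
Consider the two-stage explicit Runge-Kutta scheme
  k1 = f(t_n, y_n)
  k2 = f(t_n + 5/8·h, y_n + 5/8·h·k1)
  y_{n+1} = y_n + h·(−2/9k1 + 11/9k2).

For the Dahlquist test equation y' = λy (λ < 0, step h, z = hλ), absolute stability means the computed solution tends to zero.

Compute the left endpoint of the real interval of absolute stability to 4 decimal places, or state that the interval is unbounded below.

Set f=λy, z=hλ:
  k1=λy_n ⇒ h·k1=z·y_n;  k2=λ(1+5/8z)y_n ⇒ h·k2=z(1+5/8z)y_n
  y_{n+1}/y_n = 1 − 2/9z + 11/9z(1+5/8z) = 1 + z + 55/72z²
  R(z) = 1 + z + 55/72z².

Need |R(x)|<1, x<0.
x=-1.64: |R|=1.4146
R=1: x+55/72x²=0 ⇒ x=−72/55=-1.3091; min R=1−1/(4·55/72)=0.6727>−1
Confirm numerically:
  x=-0.670: |R|=0.67291 <1
  x=-0.638: |R|=0.67294 <1
  x=-0.532: |R|=0.68420 <1
  x=-1.898: |R|=1.85384 >1
  x=-1.873: |R|=1.80682 >1
Stable set (-1.3091, 0).

left endpoint -1.3091.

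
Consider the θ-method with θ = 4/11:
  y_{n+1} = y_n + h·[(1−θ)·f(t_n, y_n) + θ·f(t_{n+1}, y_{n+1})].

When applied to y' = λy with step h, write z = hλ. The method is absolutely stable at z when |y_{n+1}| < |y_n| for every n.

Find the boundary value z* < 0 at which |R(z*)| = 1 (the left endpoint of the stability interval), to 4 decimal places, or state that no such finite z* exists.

Set f=λy, z=hλ:
  y_{n+1} = y_n + z·[7/11·y_n + 4/11·y_{n+1}] ⇒ (1 − 4/11z)y_{n+1} = (1 + 7/11z)y_n
  R(z) = (1 + 7/11z)/(1 − 4/11z).

Boundary: |R(x)|=1, x<0.
x=-0.86: |R|=0.3449
R=−1: 1+7/11x = −1+4/11x ⇒ -3/11x=2 ⇒ x=2/(-3/11)=-7.3333
Confirm numerically:
  x=-6.369: |R|=0.92069 <1
  x=-5.121: |R|=0.78919 <1
  x=-4.169: |R|=0.65700 <1
  x=-3.889: |R|=0.61090 <1
  x=-7.897: |R|=1.03971 >1
  x=-7.539: |R|=1.01499 >1
So |R|<1 on (-7.3333, 0).

z* = -7.3333.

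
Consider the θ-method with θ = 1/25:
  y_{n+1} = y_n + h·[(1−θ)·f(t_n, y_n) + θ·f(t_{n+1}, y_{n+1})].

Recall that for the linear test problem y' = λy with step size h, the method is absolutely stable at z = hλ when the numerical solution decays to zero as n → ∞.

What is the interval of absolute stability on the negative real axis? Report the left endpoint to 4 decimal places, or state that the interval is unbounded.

Test eqn y'=λy, z=hλ:
  y_{n+1} = y_n + z·[24/25·y_n + 1/25·y_{n+1}] ⇒ (1 − 1/25z)y_{n+1} = (1 + 24/25z)y_n
  Hence R(z) = (1 + 24/25z)/(1 − 1/25z).

Find x<0 with |R(x)|<1.
x=-0.97: |R|=0.0662
R=−1: 1+24/25x = −1+1/25x ⇒ -23/25x=2 ⇒ x=2/(-23/25)=-2.1739
Confirm numerically:
  x=-2.061: |R|=0.90403 <1
  x=-1.318: |R|=0.25199 <1
  x=-1.028: |R|=0.01260 <1
  x=-2.743: |R|=1.47179 >1
  x=-2.342: |R|=1.14139 >1
  x=-2.233: |R|=1.04990 >1
Stable set (-2.1739, 0).

z∈(-2.1739,0).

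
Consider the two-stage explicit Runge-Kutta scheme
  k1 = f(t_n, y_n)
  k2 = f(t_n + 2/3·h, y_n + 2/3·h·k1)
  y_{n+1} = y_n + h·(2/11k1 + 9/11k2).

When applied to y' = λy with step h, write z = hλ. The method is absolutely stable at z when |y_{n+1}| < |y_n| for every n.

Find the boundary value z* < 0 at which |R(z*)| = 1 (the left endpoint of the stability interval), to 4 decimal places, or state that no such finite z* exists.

left endpoint -1.8333.

Set f=λy, z=hλ:
  k1=λy_n ⇒ h·k1=z·y_n;  k2=λ(1+2/3z)y_n ⇒ h·k2=z(1+2/3z)y_n
  y_{n+1}/y_n = 1 + 2/11z + 9/11z(1+2/3z) = 1 + z + 6/11z²
  so R(z) = 1 + z + 6/11z².

Solve |R(x)|<1 on ℝ⁻.
x=-0.86: |R|=0.5434
R=1: x+6/11x²=0 ⇒ x=−11/6=-1.8333; min R=1−1/(4·6/11)=0.5417>−1
Confirm numerically:
  x=-1.788: |R|=0.95579 <1
  x=-1.633: |R|=0.82156 <1
  x=-1.317: |R|=0.62908 <1
  x=-2.120: |R|=1.33149 >1
  x=-1.975: |R|=1.15261 >1
  x=-1.889: |R|=1.05736 >1
Stable set (-1.8333, 0).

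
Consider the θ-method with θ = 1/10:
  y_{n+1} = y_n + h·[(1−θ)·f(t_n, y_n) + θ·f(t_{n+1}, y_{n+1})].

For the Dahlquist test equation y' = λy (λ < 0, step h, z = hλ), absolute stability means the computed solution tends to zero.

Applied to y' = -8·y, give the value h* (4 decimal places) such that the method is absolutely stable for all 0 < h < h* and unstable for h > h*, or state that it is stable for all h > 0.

Set f=λy, z=hλ:
  y_{n+1} = y_n + z·[9/10·y_n + 1/10·y_{n+1}] ⇒ (1 − 1/10z)y_{n+1} = (1 + 9/10z)y_n
  so R(z) = (1 + 9/10z)/(1 − 1/10z).

Boundary: |R(x)|=1, x<0.
x=-0.62: |R|=0.4162
R=−1: 1+9/10x = −1+1/10x ⇒ -4/5x=2 ⇒ x=2/(-4/5)=-2.5000
Confirm numerically:
  x=-2.421: |R|=0.94912 <1
  x=-2.217: |R|=0.81468 <1
  x=-2.211: |R|=0.81066 <1
  x=-2.835: |R|=1.20880 >1
  x=-2.618: |R|=1.07481 >1
Interval (-2.5000, 0).

(-2.5000,0); λ=-8 ⇒ h* = (5/2)/8 = 0.3125.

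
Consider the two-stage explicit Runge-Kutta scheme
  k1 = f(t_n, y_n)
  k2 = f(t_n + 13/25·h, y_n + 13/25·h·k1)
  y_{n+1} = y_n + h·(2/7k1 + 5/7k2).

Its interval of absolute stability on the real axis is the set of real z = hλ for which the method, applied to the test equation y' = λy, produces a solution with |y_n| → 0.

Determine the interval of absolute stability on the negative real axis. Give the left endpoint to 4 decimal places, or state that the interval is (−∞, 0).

With y'=λy (z=hλ):
  k1=λy_n ⇒ h·k1=z·y_n;  k2=λ(1+13/25z)y_n ⇒ h·k2=z(1+13/25z)y_n
  y_{n+1}/y_n = 1 + 2/7z + 5/7z(1+13/25z) = 1 + z + 13/35z²
  so R(z) = 1 + z + 13/35z².

Solve |R(x)|<1 on ℝ⁻.
x=-0.53: |R|=0.5743
R=1: x+13/35x²=0 ⇒ x=−35/13=-2.6923; min R=1−1/(4·13/35)=0.3269>−1
Confirm numerically:
  x=-2.314: |R|=0.67485 <1
  x=-2.038: |R|=0.50471 <1
  x=-1.700: |R|=0.37343 <1
  x=-1.387: |R|=0.32754 <1
  x=-3.013: |R|=1.35889 >1
  x=-2.818: |R|=1.13156 >1
So |R|<1 on (-2.6923, 0).

z∈(-2.6923,0).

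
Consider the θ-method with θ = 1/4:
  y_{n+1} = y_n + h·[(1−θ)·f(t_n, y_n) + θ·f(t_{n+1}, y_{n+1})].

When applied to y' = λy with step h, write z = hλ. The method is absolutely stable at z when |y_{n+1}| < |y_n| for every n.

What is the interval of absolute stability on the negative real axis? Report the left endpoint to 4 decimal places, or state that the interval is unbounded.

(-4.0000, 0).

With y'=λy (z=hλ):
  y_{n+1} = y_n + z·[3/4·y_n + 1/4·y_{n+1}] ⇒ (1 − 1/4z)y_{n+1} = (1 + 3/4z)y_n
  ⇒ R(z) = (1 + 3/4z)/(1 − 1/4z).

Need |R(x)|<1, x<0.
x=-0.98: |R|=0.2129
R=−1: 1+3/4x = −1+1/4x ⇒ -1/2x=2 ⇒ x=2/(-1/2)=-4.0000
Confirm numerically:
  x=-3.638: |R|=0.90521 <1
  x=-2.408: |R|=0.50312 <1
  x=-1.939: |R|=0.30594 <1
  x=-4.492: |R|=1.11587 >1
  x=-4.439: |R|=1.10404 >1
  x=-4.239: |R|=1.05802 >1
Interval (-4.0000, 0).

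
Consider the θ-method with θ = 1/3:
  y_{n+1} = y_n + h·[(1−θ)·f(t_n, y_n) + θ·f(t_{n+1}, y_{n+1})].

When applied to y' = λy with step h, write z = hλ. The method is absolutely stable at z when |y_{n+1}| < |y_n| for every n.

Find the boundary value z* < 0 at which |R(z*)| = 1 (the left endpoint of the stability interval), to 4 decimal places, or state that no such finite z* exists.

On y'=λy, z=hλ:
  y_{n+1} = y_n + z·[2/3·y_n + 1/3·y_{n+1}] ⇒ (1 − 1/3z)y_{n+1} = (1 + 2/3z)y_n
  ⇒ R(z) = (1 + 2/3z)/(1 − 1/3z).

Need |R(x)|<1, x<0.
x=-0.4: |R|=0.6471
R=−1: 1+2/3x = −1+1/3x ⇒ -1/3x=2 ⇒ x=2/(-1/3)=-6.0000
Confirm numerically:
  x=-5.742: |R|=0.97049 <1
  x=-3.720: |R|=0.66071 <1
  x=-3.336: |R|=0.57955 <1
  x=-6.434: |R|=1.04600 >1
  x=-6.090: |R|=1.00990 >1
Stable set (-6.0000, 0).

left endpoint -6.0000.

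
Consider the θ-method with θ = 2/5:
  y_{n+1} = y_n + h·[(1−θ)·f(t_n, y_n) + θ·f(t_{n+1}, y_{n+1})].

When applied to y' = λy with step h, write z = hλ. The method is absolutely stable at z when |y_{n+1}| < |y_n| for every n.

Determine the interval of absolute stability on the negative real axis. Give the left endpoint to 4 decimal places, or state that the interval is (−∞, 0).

(-10.0000, 0).

Test eqn y'=λy, z=hλ:
  y_{n+1} = y_n + z·[3/5·y_n + 2/5·y_{n+1}] ⇒ (1 − 2/5z)y_{n+1} = (1 + 3/5z)y_n
  Hence R(z) = (1 + 3/5z)/(1 − 2/5z).

Find x<0 with |R(x)|<1.
x=-1.53: |R|=0.0509
R=−1: 1+3/5x = −1+2/5x ⇒ -1/5x=2 ⇒ x=2/(-1/5)=-10.0000
Confirm numerically:
  x=-9.970: |R|=0.99880 <1
  x=-8.722: |R|=0.94306 <1
  x=-7.111: |R|=0.84970 <1
  x=-5.697: |R|=0.73753 <1
  x=-10.337: |R|=1.01313 >1
  x=-10.165: |R|=1.00651 >1
  x=-10.155: |R|=1.00612 >1
Interval (-10.0000, 0).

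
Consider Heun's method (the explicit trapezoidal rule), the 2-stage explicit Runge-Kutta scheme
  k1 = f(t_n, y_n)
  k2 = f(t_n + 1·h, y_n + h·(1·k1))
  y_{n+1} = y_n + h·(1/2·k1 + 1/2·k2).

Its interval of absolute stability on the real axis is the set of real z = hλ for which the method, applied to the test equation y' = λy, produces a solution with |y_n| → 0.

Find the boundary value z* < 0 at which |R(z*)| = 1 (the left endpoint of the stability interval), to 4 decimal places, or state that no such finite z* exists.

Test eqn y'=λy, z=hλ:
  order 2, 2-stage ⇒ R(z)=1+z+z^2/2
  (e.g. R(-1.16)=0.51280, |R|=0.51280)

Boundary: |R(x)|=1, x<0.
x=-1.16: |R|=0.5128
|R(-2.29)|=1.3321 |R(-1.84)|=0.8528 |R(-1.5)|=0.6250
Bisect:
  x_lo=-2.7212 |R|=1.9812  x_hi=-0.1944 |R|=0.8245
  mid=-1.45778 |R|=0.60478 →hi
  mid=-2.08948 |R|=1.09348 →lo
  mid=-1.77363 |R|=0.79925 →hi
  mid=-1.93155 |R|=0.93390 →hi
  mid=-2.01052 |R|=1.01057 →lo
  mid=-1.97103 |R|=0.97145 →hi
  mid=-1.99078 |R|=0.99082 →hi
  mid=-2.00065 |R|=1.00065 →lo
  ...
  [-2.00003,-1.99987] ⇒ x*=-2.0000
So |R|<1 on (-2.0000, 0).

left endpoint -2.0000.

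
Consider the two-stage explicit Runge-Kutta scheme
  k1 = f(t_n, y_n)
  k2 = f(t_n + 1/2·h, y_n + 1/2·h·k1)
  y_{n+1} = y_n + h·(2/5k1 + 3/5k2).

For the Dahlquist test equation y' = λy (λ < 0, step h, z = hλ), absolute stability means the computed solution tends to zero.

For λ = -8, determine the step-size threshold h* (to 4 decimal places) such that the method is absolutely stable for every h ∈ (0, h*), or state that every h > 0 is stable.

(-3.3333,0); λ=-8 ⇒ h* = (10/3)/8 = 0.4167.

Set f=λy, z=hλ:
  k1=λy_n ⇒ h·k1=z·y_n;  k2=λ(1+1/2z)y_n ⇒ h·k2=z(1+1/2z)y_n
  y_{n+1}/y_n = 1 + 2/5z + 3/5z(1+1/2z) = 1 + z + 3/10z²
  R(z) = 1 + z + 3/10z².

Boundary: |R(x)|=1, x<0.
x=-1.13: |R|=0.2531
R=1: x+3/10x²=0 ⇒ x=−10/3=-3.3333; min R=1−1/(4·3/10)=0.1667>−1
Confirm numerically:
  x=-3.089: |R|=0.77358 <1
  x=-2.339: |R|=0.30228 <1
  x=-2.240: |R|=0.26528 <1
  x=-3.767: |R|=1.49009 >1
  x=-3.759: |R|=1.48002 >1
  x=-3.459: |R|=1.13040 >1
Stable set (-3.3333, 0).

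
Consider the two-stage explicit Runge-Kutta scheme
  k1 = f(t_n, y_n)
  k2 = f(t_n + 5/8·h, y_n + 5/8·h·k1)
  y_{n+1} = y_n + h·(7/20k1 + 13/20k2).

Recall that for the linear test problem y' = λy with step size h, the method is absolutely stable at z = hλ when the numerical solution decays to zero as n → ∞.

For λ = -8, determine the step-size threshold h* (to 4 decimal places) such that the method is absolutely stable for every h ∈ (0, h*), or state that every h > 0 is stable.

On y'=λy, z=hλ:
  k1=λy_n ⇒ h·k1=z·y_n;  k2=λ(1+5/8z)y_n ⇒ h·k2=z(1+5/8z)y_n
  y_{n+1}/y_n = 1 + 7/20z + 13/20z(1+5/8z) = 1 + z + 13/32z²
  ⇒ R(z) = 1 + z + 13/32z².

Find x<0 with |R(x)|<1.
x=-1.39: |R|=0.3949
R=1: x+13/32x²=0 ⇒ x=−32/13=-2.4615; min R=1−1/(4·13/32)=0.3846>−1
Confirm numerically:
  x=-1.492: |R|=0.41234 <1
  x=-1.323: |R|=0.38807 <1
  x=-1.235: |R|=0.38462 <1
  x=-1.078: |R|=0.39410 <1
  x=-3.029: |R|=1.69828 >1
  x=-2.632: |R|=1.18227 >1
Interval (-2.4615, 0).

(-2.4615,0); λ=-8 ⇒ h* = (32/13)/8 = 0.3077.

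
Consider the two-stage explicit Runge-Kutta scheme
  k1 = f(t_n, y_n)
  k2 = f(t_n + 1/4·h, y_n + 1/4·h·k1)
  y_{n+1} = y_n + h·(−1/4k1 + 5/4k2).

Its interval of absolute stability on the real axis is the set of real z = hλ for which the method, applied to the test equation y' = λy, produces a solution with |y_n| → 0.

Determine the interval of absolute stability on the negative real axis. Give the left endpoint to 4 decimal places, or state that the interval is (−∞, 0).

z∈(-3.2000,0).

With y'=λy (z=hλ):
  k1=λy_n ⇒ h·k1=z·y_n;  k2=λ(1+1/4z)y_n ⇒ h·k2=z(1+1/4z)y_n
  y_{n+1}/y_n = 1 − 1/4z + 5/4z(1+1/4z) = 1 + z + 5/16z²
  ⇒ R(z) = 1 + z + 5/16z².

Find x<0 with |R(x)|<1.
x=-0.62: |R|=0.5001
R=1: x+5/16x²=0 ⇒ x=−16/5=-3.2000; min R=1−1/(4·5/16)=0.2000>−1
Confirm numerically:
  x=-2.285: |R|=0.34663 <1
  x=-1.759: |R|=0.20790 <1
  x=-1.698: |R|=0.20300 <1
  x=-3.750: |R|=1.64453 >1
  x=-3.717: |R|=1.60053 >1
  x=-3.241: |R|=1.04153 >1
Interval (-3.2000, 0).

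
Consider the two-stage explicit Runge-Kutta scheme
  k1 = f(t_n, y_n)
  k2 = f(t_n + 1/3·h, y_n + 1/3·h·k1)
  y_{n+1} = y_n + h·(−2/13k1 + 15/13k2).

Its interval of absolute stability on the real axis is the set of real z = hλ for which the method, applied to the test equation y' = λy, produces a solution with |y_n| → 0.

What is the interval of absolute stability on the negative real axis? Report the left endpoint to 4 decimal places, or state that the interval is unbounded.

On y'=λy, z=hλ:
  k1=λy_n ⇒ h·k1=z·y_n;  k2=λ(1+1/3z)y_n ⇒ h·k2=z(1+1/3z)y_n
  y_{n+1}/y_n = 1 − 2/13z + 15/13z(1+1/3z) = 1 + z + 5/13z²
  ⇒ R(z) = 1 + z + 5/13z².

Find x<0 with |R(x)|<1.
x=-1.49: |R|=0.3639
R=1: x+5/13x²=0 ⇒ x=−13/5=-2.6000; min R=1−1/(4·5/13)=0.3500>−1
Confirm numerically:
  x=-1.803: |R|=0.44731 <1
  x=-1.790: |R|=0.44235 <1
  x=-1.413: |R|=0.35491 <1
  x=-1.381: |R|=0.35252 <1
  x=-3.000: |R|=1.46154 >1
  x=-2.796: |R|=1.21078 >1
  x=-2.787: |R|=1.20045 >1
So |R|<1 on (-2.6000, 0).

(-2.6000, 0).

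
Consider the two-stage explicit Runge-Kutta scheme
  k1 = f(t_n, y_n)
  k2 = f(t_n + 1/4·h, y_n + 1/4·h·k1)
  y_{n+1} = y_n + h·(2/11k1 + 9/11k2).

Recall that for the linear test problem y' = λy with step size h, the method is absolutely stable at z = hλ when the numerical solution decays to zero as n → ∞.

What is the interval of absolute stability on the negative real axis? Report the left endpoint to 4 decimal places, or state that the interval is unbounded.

(-4.8889, 0).

Test eqn y'=λy, z=hλ:
  k1=λy_n ⇒ h·k1=z·y_n;  k2=λ(1+1/4z)y_n ⇒ h·k2=z(1+1/4z)y_n
  y_{n+1}/y_n = 1 + 2/11z + 9/11z(1+1/4z) = 1 + z + 9/44z²
  ⇒ R(z) = 1 + z + 9/44z².

Find x<0 with |R(x)|<1.
x=-0.5: |R|=0.5511
R=1: x+9/44x²=0 ⇒ x=−44/9=-4.8889; min R=1−1/(4·9/44)=-0.2222>−1
Confirm numerically:
  x=-4.457: |R|=0.60626 <1
  x=-2.758: |R|=0.20211 <1
  x=-2.583: |R|=0.21830 <1
  x=-5.287: |R|=1.43053 >1
  x=-5.035: |R|=1.15048 >1
Interval (-4.8889, 0).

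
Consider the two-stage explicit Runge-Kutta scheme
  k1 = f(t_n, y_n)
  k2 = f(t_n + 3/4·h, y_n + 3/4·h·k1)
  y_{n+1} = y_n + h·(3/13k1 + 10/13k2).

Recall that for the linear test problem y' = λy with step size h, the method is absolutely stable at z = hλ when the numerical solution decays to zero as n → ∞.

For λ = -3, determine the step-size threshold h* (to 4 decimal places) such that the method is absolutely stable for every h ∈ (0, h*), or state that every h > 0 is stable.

Test eqn y'=λy, z=hλ:
  k1=λy_n ⇒ h·k1=z·y_n;  k2=λ(1+3/4z)y_n ⇒ h·k2=z(1+3/4z)y_n
  y_{n+1}/y_n = 1 + 3/13z + 10/13z(1+3/4z) = 1 + z + 15/26z²
  R(z) = 1 + z + 15/26z².

Find x<0 with |R(x)|<1.
x=-0.9: |R|=0.5673
R=1: x+15/26x²=0 ⇒ x=−26/15=-1.7333; min R=1−1/(4·15/26)=0.5667>−1
Confirm numerically:
  x=-1.449: |R|=0.76231 <1
  x=-1.397: |R|=0.72893 <1
  x=-0.956: |R|=0.57127 <1
  x=-0.954: |R|=0.57107 <1
  x=-2.153: |R|=1.52127 >1
  x=-1.965: |R|=1.26263 >1
Stable set (-1.7333, 0).

(-1.7333,0); λ=-3 ⇒ h* = (26/15)/3 = 0.5778.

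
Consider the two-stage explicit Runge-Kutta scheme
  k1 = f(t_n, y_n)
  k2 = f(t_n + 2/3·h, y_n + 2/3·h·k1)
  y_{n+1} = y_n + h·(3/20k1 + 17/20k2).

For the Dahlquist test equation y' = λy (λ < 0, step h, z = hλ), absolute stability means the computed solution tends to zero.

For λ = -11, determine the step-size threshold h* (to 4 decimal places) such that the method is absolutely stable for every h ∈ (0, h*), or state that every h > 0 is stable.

(-1.7647,0); λ=-11 ⇒ h* = (30/17)/11 = 0.1604.

Set f=λy, z=hλ:
  k1=λy_n ⇒ h·k1=z·y_n;  k2=λ(1+2/3z)y_n ⇒ h·k2=z(1+2/3z)y_n
  y_{n+1}/y_n = 1 + 3/20z + 17/20z(1+2/3z) = 1 + z + 17/30z²
  so R(z) = 1 + z + 17/30z².

Find x<0 with |R(x)|<1.
x=-1.36: |R|=0.6881
R=1: x+17/30x²=0 ⇒ x=−30/17=-1.7647; min R=1−1/(4·17/30)=0.5588>−1
Confirm numerically:
  x=-1.011: |R|=0.56820 <1
  x=-0.922: |R|=0.55971 <1
  x=-0.881: |R|=0.55882 <1
  x=-2.045: |R|=1.32481 >1
  x=-1.919: |R|=1.16778 >1
  x=-1.801: |R|=1.03704 >1
Stable set (-1.7647, 0).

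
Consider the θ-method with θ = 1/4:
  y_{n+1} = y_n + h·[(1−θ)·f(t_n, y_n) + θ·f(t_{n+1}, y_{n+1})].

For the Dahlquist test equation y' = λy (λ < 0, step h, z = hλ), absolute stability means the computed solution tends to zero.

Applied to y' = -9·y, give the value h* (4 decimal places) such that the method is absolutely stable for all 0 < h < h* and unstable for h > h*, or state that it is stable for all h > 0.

(-4.0000,0); λ=-9 ⇒ h* = (4)/9 = 0.4444.

Test eqn y'=λy, z=hλ:
  y_{n+1} = y_n + z·[3/4·y_n + 1/4·y_{n+1}] ⇒ (1 − 1/4z)y_{n+1} = (1 + 3/4z)y_n
  so R(z) = (1 + 3/4z)/(1 − 1/4z).

Solve |R(x)|<1 on ℝ⁻.
x=-1.62: |R|=0.1530
R=−1: 1+3/4x = −1+1/4x ⇒ -1/2x=2 ⇒ x=2/(-1/2)=-4.0000
Confirm numerically:
  x=-3.205: |R|=0.77932 <1
  x=-3.163: |R|=0.76630 <1
  x=-2.366: |R|=0.48665 <1
  x=-2.070: |R|=0.36409 <1
  x=-4.593: |R|=1.13802 >1
  x=-4.578: |R|=1.13476 >1
  x=-4.455: |R|=1.10763 >1
Stable set (-4.0000, 0).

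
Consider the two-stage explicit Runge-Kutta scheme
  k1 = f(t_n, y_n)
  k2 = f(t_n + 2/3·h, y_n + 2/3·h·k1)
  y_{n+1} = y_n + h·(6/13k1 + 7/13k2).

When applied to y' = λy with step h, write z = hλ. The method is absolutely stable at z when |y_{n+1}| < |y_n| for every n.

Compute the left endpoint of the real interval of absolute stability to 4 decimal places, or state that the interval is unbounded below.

left endpoint -2.7857.

With y'=λy (z=hλ):
  k1=λy_n ⇒ h·k1=z·y_n;  k2=λ(1+2/3z)y_n ⇒ h·k2=z(1+2/3z)y_n
  y_{n+1}/y_n = 1 + 6/13z + 7/13z(1+2/3z) = 1 + z + 14/39z²
  Hence R(z) = 1 + z + 14/39z².

Solve |R(x)|<1 on ℝ⁻.
x=-1.55: |R|=0.3124
R=1: x+14/39x²=0 ⇒ x=−39/14=-2.7857; min R=1−1/(4·14/39)=0.3036>−1
Confirm numerically:
  x=-2.622: |R|=0.84591 <1
  x=-2.294: |R|=0.59508 <1
  x=-2.255: |R|=0.57039 <1
  x=-2.070: |R|=0.46817 <1
  x=-3.339: |R|=1.66318 >1
  x=-3.306: |R|=1.61746 >1
  x=-3.203: |R|=1.47979 >1
Interval (-2.7857, 0).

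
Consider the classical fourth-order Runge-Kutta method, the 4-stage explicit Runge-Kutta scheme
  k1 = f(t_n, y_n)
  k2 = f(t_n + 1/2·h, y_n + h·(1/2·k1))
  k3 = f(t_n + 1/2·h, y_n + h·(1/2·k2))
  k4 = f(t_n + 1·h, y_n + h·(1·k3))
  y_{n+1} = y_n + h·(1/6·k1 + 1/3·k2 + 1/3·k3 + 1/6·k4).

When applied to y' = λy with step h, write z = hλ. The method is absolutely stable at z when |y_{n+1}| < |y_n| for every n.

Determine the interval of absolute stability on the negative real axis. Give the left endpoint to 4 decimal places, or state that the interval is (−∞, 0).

Set f=λy, z=hλ:
  order 4, 4-stage ⇒ R(z)=1+z+z^2/2+z^3/6+z^4/24
  (e.g. R(-1.51)=0.27284, |R|=0.27284)

Need |R(x)|<1, x<0.
x=-1.51: |R|=0.2728
|R(-1.72)|=0.2758 |R(-1.37)|=0.2867 |R(-0.71)|=0.4930
Bisect:
  x_lo=-3.5367 |R|=2.8634  x_hi=-0.1806 |R|=0.8348
  mid=-1.85865 |R|=0.29575 →hi
  mid=-2.69767 |R|=0.87573 →hi
  mid=-3.11718 |R|=1.62706 →lo
  mid=-2.90742 |R|=1.20029 →lo
  mid=-2.80254 |R|=1.02632 →lo
  mid=-2.75011 |R|=0.94823 →hi
  mid=-2.77632 |R|=0.98656 →hi
  mid=-2.78943 |R|=1.00626 →lo
  mid=-2.78288 |R|=0.99637 →hi
  mid=-2.78616 |R|=1.00130 →lo
  ...
  [-2.78534,-2.78513] ⇒ x*=-2.7853
So |R|<1 on (-2.7853, 0).

(-2.7853, 0).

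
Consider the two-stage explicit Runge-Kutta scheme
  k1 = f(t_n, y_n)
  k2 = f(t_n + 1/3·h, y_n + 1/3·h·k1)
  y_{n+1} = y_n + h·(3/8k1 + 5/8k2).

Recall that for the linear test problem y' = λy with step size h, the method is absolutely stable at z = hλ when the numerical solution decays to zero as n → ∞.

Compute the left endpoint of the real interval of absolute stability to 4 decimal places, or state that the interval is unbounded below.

On y'=λy, z=hλ:
  k1=λy_n ⇒ h·k1=z·y_n;  k2=λ(1+1/3z)y_n ⇒ h·k2=z(1+1/3z)y_n
  y_{n+1}/y_n = 1 + 3/8z + 5/8z(1+1/3z) = 1 + z + 5/24z²
  Hence R(z) = 1 + z + 5/24z².

Solve |R(x)|<1 on ℝ⁻.
x=-1.75: |R|=0.1120
R=1: x+5/24x²=0 ⇒ x=−24/5=-4.8000; min R=1−1/(4·5/24)=-0.2000>−1
Confirm numerically:
  x=-4.246: |R|=0.50994 <1
  x=-3.756: |R|=0.18307 <1
  x=-3.454: |R|=0.03144 <1
  x=-4.891: |R|=1.09273 >1
Stable set (-4.8000, 0).

left endpoint -4.8000.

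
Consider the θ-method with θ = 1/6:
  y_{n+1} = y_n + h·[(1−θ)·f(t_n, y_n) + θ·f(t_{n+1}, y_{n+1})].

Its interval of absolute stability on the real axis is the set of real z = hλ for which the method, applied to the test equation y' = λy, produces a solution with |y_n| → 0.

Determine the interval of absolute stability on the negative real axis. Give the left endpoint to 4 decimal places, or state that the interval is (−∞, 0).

On y'=λy, z=hλ:
  y_{n+1} = y_n + z·[5/6·y_n + 1/6·y_{n+1}] ⇒ (1 − 1/6z)y_{n+1} = (1 + 5/6z)y_n
  ⇒ R(z) = (1 + 5/6z)/(1 − 1/6z).

Find x<0 with |R(x)|<1.
x=-1.61: |R|=0.2694
R=−1: 1+5/6x = −1+1/6x ⇒ -2/3x=2 ⇒ x=2/(-2/3)=-3.0000
Confirm numerically:
  x=-2.398: |R|=0.71327 <1
  x=-2.323: |R|=0.67464 <1
  x=-1.655: |R|=0.29719 <1
  x=-1.567: |R|=0.24250 <1
  x=-3.495: |R|=1.20853 >1
  x=-3.358: |R|=1.15302 >1
Stable set (-3.0000, 0).

z∈(-3.0000,0).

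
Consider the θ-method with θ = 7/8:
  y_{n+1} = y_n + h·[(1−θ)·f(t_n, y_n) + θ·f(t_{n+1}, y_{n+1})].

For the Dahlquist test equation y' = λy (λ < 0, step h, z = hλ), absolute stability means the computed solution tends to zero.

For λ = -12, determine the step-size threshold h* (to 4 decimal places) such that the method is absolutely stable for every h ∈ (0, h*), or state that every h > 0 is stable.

On y'=λy, z=hλ:
  y_{n+1} = y_n + z·[1/8·y_n + 7/8·y_{n+1}] ⇒ (1 − 7/8z)y_{n+1} = (1 + 1/8z)y_n
  R(z) = (1 + 1/8z)/(1 − 7/8z).

Need |R(x)|<1, x<0.
x=-0.8: |R|=0.5294
x=-2: |R|=0.2727
x=-10: |R|=0.0256
x=-100: |R|=0.1299
θ=7/8≥1/2 ⇒ |1+1/8x|<|1−7/8x| ∀x<0 ⇒ unbounded interval.

(−∞, 0) — no finite endpoint. Any h>0 works for λ=-12.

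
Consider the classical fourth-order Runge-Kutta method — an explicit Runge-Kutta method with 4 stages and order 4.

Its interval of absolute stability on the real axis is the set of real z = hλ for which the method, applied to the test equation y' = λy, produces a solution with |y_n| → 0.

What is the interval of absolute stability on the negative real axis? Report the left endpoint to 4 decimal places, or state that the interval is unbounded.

Test eqn y'=λy, z=hλ:
  order 4, 4-stage ⇒ R(z)=1+z+z^2/2+z^3/6+z^4/24
  (e.g. R(-1.65)=0.27140, |R|=0.27140)

Need |R(x)|<1, x<0.
x=-1.65: |R|=0.2714
|R(-2.79)|=1.0071 |R(-1.65)|=0.2714 |R(-1.41)|=0.2815
Bisect:
  x_lo=-3.3997 |R|=2.3965  x_hi=-0.1166 |R|=0.8900
  mid=-1.75814 |R|=0.27975 →hi
  mid=-2.57893 |R|=0.73090 →hi
  mid=-2.98932 |R|=1.35377 →lo
  mid=-2.78412 |R|=0.99823 →hi
  mid=-2.88672 |R|=1.16400 →lo
  mid=-2.83542 |R|=1.07824 →lo
  mid=-2.80977 |R|=1.03753 →lo
  mid=-2.79695 |R|=1.01771 →lo
  mid=-2.79053 |R|=1.00793 →lo
  mid=-2.78733 |R|=1.00307 →lo
  ...
  [-2.78532,-2.78512] ⇒ x*=-2.7853
So |R|<1 on (-2.7853, 0).

(-2.7853, 0).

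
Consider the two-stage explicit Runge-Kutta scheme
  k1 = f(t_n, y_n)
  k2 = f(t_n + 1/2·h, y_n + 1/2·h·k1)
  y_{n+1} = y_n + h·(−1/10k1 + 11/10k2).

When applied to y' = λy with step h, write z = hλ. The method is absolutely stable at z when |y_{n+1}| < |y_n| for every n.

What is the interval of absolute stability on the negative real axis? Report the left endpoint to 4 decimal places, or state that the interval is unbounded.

Test eqn y'=λy, z=hλ:
  k1=λy_n ⇒ h·k1=z·y_n;  k2=λ(1+1/2z)y_n ⇒ h·k2=z(1+1/2z)y_n
  y_{n+1}/y_n = 1 − 1/10z + 11/10z(1+1/2z) = 1 + z + 11/20z²
  R(z) = 1 + z + 11/20z².

Find x<0 with |R(x)|<1.
x=-0.92: |R|=0.5455
R=1: x+11/20x²=0 ⇒ x=−20/11=-1.8182; min R=1−1/(4·11/20)=0.5455>−1
Confirm numerically:
  x=-1.699: |R|=0.88863 <1
  x=-1.689: |R|=0.88000 <1
  x=-1.254: |R|=0.61088 <1
  x=-0.979: |R|=0.54814 <1
  x=-2.018: |R|=1.22178 >1
  x=-1.989: |R|=1.18687 >1
Interval (-1.8182, 0).

(-1.8182, 0).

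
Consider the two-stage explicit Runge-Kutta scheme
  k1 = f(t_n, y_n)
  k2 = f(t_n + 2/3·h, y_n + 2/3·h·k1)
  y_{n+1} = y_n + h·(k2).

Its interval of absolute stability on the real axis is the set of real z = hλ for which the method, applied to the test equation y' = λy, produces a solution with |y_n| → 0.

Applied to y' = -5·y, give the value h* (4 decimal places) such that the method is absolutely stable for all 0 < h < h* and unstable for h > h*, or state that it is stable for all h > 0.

Test eqn y'=λy, z=hλ:
  k1=λy_n ⇒ h·k1=z·y_n;  k2=λ(1+2/3z)y_n ⇒ h·k2=z(1+2/3z)y_n
  y_{n+1}/y_n = 1 + z(1+2/3z) = 1 + z + 2/3z²
  Hence R(z) = 1 + z + 2/3z².

Boundary: |R(x)|=1, x<0.
x=-1.05: |R|=0.6850
R=1: x+2/3x²=0 ⇒ x=−3/2=-1.5000; min R=1−1/(4·2/3)=0.6250>−1
Confirm numerically:
  x=-1.127: |R|=0.71975 <1
  x=-0.928: |R|=0.64612 <1
  x=-0.920: |R|=0.64427 <1
  x=-0.677: |R|=0.62855 <1
  x=-1.942: |R|=1.57224 >1
  x=-1.826: |R|=1.39685 >1
  x=-1.787: |R|=1.34191 >1
Interval (-1.5000, 0).

(-1.5000,0); λ=-5 ⇒ h* = (3/2)/5 = 0.3000.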